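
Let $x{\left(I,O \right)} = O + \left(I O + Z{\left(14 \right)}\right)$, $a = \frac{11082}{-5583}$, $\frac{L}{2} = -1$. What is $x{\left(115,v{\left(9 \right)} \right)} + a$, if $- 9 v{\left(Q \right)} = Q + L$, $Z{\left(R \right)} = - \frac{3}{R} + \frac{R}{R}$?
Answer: $- \frac{21437053}{234486} \approx -91.422$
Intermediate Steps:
$L = -2$ ($L = 2 \left(-1\right) = -2$)
$Z{\left(R \right)} = 1 - \frac{3}{R}$ ($Z{\left(R \right)} = - \frac{3}{R} + 1 = 1 - \frac{3}{R}$)
$a = - \frac{3694}{1861}$ ($a = 11082 \left(- \frac{1}{5583}\right) = - \frac{3694}{1861} \approx -1.985$)
$v{\left(Q \right)} = \frac{2}{9} - \frac{Q}{9}$ ($v{\left(Q \right)} = - \frac{Q - 2}{9} = - \frac{-2 + Q}{9} = \frac{2}{9} - \frac{Q}{9}$)
$x{\left(I,O \right)} = \frac{11}{14} + O + I O$ ($x{\left(I,O \right)} = O + \left(I O + \frac{-3 + 14}{14}\right) = O + \left(I O + \frac{1}{14} \cdot 11\right) = O + \left(I O + \frac{11}{14}\right) = O + \left(\frac{11}{14} + I O\right) = \frac{11}{14} + O + I O$)
$x{\left(115,v{\left(9 \right)} \right)} + a = \left(\frac{11}{14} + \left(\frac{2}{9} - 1\right) + 115 \left(\frac{2}{9} - 1\right)\right) - \frac{3694}{1861} = \left(\frac{11}{14} - \frac{7}{9} + 115 \left(- \frac{7}{9}\right)\right) - \frac{3694}{1861} = \left(\frac{11}{14} - \frac{7}{9} - \frac{805}{9}\right) - \frac{3694}{1861} = - \frac{11269}{126} - \frac{3694}{1861} = - \frac{21437053}{234486}$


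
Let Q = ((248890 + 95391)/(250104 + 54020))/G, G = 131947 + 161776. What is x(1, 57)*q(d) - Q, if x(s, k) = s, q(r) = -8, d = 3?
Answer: -714626053497/89328213652 ≈ -8.0000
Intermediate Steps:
G = 293723
Q = 344281/89328213652 (Q = ((248890 + 95391)/(250104 + 54020))/293723 = (344281/304124)*(1/293723) = 344281/89328213652 ≈ 3.8541e-6)
x(1, 57)*q(d) - Q = 1*(-8) - 1*344281/89328213652 = -8 - 344281/89328213652 = -714626053497/89328213652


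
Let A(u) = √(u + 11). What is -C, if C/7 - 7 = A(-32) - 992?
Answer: 6895 - 7*I*√21 ≈ 6895.0 - 32.078*I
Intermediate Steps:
A(u) = √(11 + u)
C = -6895 + 7*I*√21 (C = 49 + 7*(√(11 - 32) - 992) = 49 + 7*(√(-21) - 992) = 49 + 7*(I*√21 - 992) = 49 + 7*(-992 + I*√21) = 49 + (-6944 + 7*I*√21) = -6895 + 7*I*√21 ≈ -6895.0 + 32.078*I)
-C = -(-6895 + 7*I*√21) = 6895 - 7*I*√21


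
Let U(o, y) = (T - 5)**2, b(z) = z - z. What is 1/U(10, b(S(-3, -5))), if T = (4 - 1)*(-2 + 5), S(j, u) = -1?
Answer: 1/16 ≈ 0.062500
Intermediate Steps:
b(z) = 0
T = 9 (T = 3*3 = 9)
U(o, y) = 16 (U(o, y) = (9 - 5)**2 = 4**2 = 16)
1/U(10, b(S(-3, -5))) = 1/16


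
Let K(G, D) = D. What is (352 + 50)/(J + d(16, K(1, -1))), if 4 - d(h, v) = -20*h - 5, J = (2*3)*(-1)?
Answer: 402/323 ≈ 1.2446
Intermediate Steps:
J = -6 (J = 6*(-1) = -6)
d(h, v) = 9 + 20*h (d(h, v) = 4 - (-20*h - 5) = 4 - (-5 - 20*h) = 4 + (5 + 20*h) = 9 + 20*h)
(352 + 50)/(J + d(16, K(1, -1))) = (352 + 50)/(-6 + (9 + 20*16)) = 402/(-6 + (9 + 320)) = 402/(-6 + 329) = 402/323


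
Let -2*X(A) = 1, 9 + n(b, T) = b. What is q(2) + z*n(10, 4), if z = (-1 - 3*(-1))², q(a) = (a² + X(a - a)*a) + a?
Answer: 9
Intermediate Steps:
n(b, T) = -9 + b
X(A) = -½ (X(A) = -½*1 = -½)
q(a) = a² + a/2 (q(a) = (a² - a/2) + a = a² + a/2)
z = 4 (z = (-1 + 3)² = 2² = 4)
q(2) + z*n(10, 4) = 2*(½ + 2) + 4*(-9 + 10) = 2*(5/2) + 4*1 = 5 + 4 = 9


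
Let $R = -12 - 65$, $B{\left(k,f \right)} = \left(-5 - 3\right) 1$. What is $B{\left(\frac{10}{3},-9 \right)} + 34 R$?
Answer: $-2626$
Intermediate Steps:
$B{\left(k,f \right)} = -8$ ($B{\left(k,f \right)} = \left(-8\right) 1 = -8$)
$R = -77$
$B{\left(\frac{10}{3},-9 \right)} + 34 R = -8 + 34 \left(-77\right) = -8 - 2618 = -2626$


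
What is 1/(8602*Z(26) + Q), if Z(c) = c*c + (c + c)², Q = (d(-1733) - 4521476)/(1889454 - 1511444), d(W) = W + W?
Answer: 189005/5495272751329 ≈ 3.4394e-8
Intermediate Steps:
d(W) = 2*W
Q = -2262471/189005 (Q = (2*(-1733) - 4521476)/(1889454 - 1511444) = (-3466 - 4521476)/378010 = -4524942*1/378010 = -2262471/189005 ≈ -11.970)
Z(c) = 5*c² (Z(c) = c² + (2*c)² = c² + 4*c² = 5*c²)
1/(8602*Z(26) + Q) = 1/(8602*(5*26²) - 2262471/189005) = 1/(8602*(5*676) - 2262471/189005) = 1/(8602*3380 - 2262471/189005) = 1/(29074760 - 2262471/189005) = 1/(5495272751329/189005) = 189005/5495272751329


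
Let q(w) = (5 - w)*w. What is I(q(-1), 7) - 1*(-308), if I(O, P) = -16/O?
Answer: 932/3 ≈ 310.67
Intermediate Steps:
q(w) = w*(5 - w)
I(q(-1), 7) - 1*(-308) = -16*(-1/(5 - 1*(-1))) - 1*(-308) = -16*(-1/(5 + 1)) + 308 = -16/((-1*6)) + 308 = -16/(-6) + 308 = -16*(-⅙) + 308 = 8/3 + 308 = 932/3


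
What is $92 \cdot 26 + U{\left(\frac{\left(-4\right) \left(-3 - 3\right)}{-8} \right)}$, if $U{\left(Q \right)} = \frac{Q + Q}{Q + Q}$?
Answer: $2393$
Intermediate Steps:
$U{\left(Q \right)} = 1$ ($U{\left(Q \right)} = \frac{2 Q}{2 Q} = 2 Q \frac{1}{2 Q} = 1$)
$92 \cdot 26 + U{\left(\frac{\left(-4\right) \left(-3 - 3\right)}{-8} \right)} = 92 \cdot 26 + 1 = 2392 + 1 = 2393$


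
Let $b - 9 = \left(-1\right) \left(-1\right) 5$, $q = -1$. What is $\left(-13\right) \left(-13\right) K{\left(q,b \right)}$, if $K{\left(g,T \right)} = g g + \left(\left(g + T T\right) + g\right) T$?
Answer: $459173$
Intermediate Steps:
$b = 14$ ($b = 9 + \left(-1\right) \left(-1\right) 5 = 9 + 1 \cdot 5 = 9 + 5 = 14$)
$K{\left(g,T \right)} = g^{2} + T \left(T^{2} + 2 g\right)$ ($K{\left(g,T \right)} = g^{2} + \left(\left(g + T^{2}\right) + g\right) T = g^{2} + \left(T^{2} + 2 g\right) T = g^{2} + T \left(T^{2} + 2 g\right)$)
$\left(-13\right) \left(-13\right) K{\left(q,b \right)} = \left(-13\right) \left(-13\right) \left(14^{3} + \left(-1\right)^{2} + 2 \cdot 14 \left(-1\right)\right) = 169 \left(2744 + 1 - 28\right) = 169 \cdot 2717 = 459173$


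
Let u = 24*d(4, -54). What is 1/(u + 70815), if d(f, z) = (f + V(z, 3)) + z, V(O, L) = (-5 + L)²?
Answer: 1/69711 ≈ 1.4345e-5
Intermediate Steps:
d(f, z) = 4 + f + z (d(f, z) = (f + (-5 + 3)²) + z = (f + (-2)²) + z = (f + 4) + z = (4 + f) + z = 4 + f + z)
u = -1104 (u = 24*(4 + 4 - 54) = 24*(-46) = -1104)
1/(u + 70815) = 1/(-1104 + 70815) = 1/69711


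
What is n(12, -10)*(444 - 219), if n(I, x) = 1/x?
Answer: -45/2 ≈ -22.500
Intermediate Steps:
n(12, -10)*(444 - 219) = (444 - 219)/(-10) = -1/10*225 = -45/2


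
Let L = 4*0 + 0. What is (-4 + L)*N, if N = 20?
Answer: -80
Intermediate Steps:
L = 0 (L = 0 + 0 = 0)
(-4 + L)*N = (-4 + 0)*20 = -4*20 = -80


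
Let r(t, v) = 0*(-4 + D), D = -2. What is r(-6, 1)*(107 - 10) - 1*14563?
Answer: -14563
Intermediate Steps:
r(t, v) = 0 (r(t, v) = 0*(-4 - 2) = 0*(-6) = 0)
r(-6, 1)*(107 - 10) - 1*14563 = 0*(107 - 10) - 1*14563 = 0*97 - 14563 = 0 - 14563 = -14563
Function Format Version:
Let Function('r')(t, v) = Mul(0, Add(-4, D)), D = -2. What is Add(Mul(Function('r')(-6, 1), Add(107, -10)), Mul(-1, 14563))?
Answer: -14563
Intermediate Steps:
Function('r')(t, v) = 0 (Function('r')(t, v) = Mul(0, Add(-4, -2)) = Mul(0, -6) = 0)
Add(Mul(Function('r')(-6, 1), Add(107, -10)), Mul(-1, 14563)) = Add(Mul(0, Add(107, -10)), Mul(-1, 14563)) = Add(Mul(0, 97), -14563) = Add(0, -14563) = -14563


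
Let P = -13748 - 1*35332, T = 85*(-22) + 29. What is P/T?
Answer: 49080/1841 ≈ 26.659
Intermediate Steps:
T = -1841 (T = -1870 + 29 = -1841)
P = -49080 (P = -13748 - 35332 = -49080)
P/T = -49080/(-1841) = -49080*(-1/1841) = 49080/1841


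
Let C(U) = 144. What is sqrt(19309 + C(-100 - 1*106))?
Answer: 7*sqrt(397) ≈ 139.47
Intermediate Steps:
sqrt(19309 + C(-100 - 1*106)) = sqrt(19309 + 144) = sqrt(19453) = 7*sqrt(397)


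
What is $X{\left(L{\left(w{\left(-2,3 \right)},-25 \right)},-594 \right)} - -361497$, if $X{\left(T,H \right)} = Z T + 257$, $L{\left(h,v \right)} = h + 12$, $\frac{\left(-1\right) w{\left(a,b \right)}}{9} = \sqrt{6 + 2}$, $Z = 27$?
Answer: $362078 - 486 \sqrt{2} \approx 3.6139 \cdot 10^{5}$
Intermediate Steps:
$w{\left(a,b \right)} = - 18 \sqrt{2}$ ($w{\left(a,b \right)} = - 9 \sqrt{6 + 2} = - 9 \sqrt{8} = - 9 \cdot 2 \sqrt{2} = - 18 \sqrt{2}$)
$L{\left(h,v \right)} = 12 + h$
$X{\left(T,H \right)} = 257 + 27 T$ ($X{\left(T,H \right)} = 27 T + 257 = 257 + 27 T$)
$X{\left(L{\left(w{\left(-2,3 \right)},-25 \right)},-594 \right)} - -361497 = \left(257 + 27 \left(12 - 18 \sqrt{2}\right)\right) - -361497 = \left(257 + \left(324 - 486 \sqrt{2}\right)\right) + 361497 = \left(581 - 486 \sqrt{2}\right) + 361497 = 362078 - 486 \sqrt{2}$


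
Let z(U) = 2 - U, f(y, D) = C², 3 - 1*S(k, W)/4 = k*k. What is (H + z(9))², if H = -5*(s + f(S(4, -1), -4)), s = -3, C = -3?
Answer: 1369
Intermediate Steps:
S(k, W) = 12 - 4*k² (S(k, W) = 12 - 4*k*k = 12 - 4*k²)
f(y, D) = 9 (f(y, D) = (-3)² = 9)
H = -30 (H = -5*(-3 + 9) = -5*6 = -30)
(H + z(9))² = (-30 + (2 - 1*9))² = (-30 + (2 - 9))² = (-30 - 7)² = (-37)² = 1369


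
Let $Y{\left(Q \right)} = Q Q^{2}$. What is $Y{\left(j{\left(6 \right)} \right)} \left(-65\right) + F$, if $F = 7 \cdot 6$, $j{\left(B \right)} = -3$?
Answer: $1797$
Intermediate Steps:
$F = 42$
$Y{\left(Q \right)} = Q^{3}$
$Y{\left(j{\left(6 \right)} \right)} \left(-65\right) + F = \left(-3\right)^{3} \left(-65\right) + 42 = \left(-27\right) \left(-65\right) + 42 = 1755 + 42 = 1797$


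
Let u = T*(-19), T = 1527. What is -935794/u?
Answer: 935794/29013 ≈ 32.254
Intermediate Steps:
u = -29013 (u = 1527*(-19) = -29013)
-935794/u = -935794/(-29013) = -935794*(-1/29013) = 935794/29013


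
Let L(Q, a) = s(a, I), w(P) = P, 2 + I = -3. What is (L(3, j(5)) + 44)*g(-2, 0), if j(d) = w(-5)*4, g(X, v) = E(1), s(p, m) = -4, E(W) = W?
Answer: 40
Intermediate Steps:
I = -5 (I = -2 - 3 = -5)
g(X, v) = 1
j(d) = -20 (j(d) = -5*4 = -20)
L(Q, a) = -4
(L(3, j(5)) + 44)*g(-2, 0) = (-4 + 44)*1 = 40*1 = 40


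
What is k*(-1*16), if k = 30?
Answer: -480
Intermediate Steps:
k*(-1*16) = 30*(-1*16) = 30*(-16) = -480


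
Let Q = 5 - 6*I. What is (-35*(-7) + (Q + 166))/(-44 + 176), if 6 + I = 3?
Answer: 217/66 ≈ 3.2879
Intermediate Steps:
I = -3 (I = -6 + 3 = -3)
Q = 23 (Q = 5 - 6*(-3) = 5 + 18 = 23)
(-35*(-7) + (Q + 166))/(-44 + 176) = (-35*(-7) + (23 + 166))/(-44 + 176) = (245 + 189)/132 = 434*(1/132) = 217/66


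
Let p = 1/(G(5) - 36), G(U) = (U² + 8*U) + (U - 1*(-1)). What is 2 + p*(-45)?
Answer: 5/7 ≈ 0.71429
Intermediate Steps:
G(U) = 1 + U² + 9*U (G(U) = (U² + 8*U) + (U + 1) = (U² + 8*U) + (1 + U) = 1 + U² + 9*U)
p = 1/35 (p = 1/((1 + 5² + 9*5) - 36) = 1/((1 + 25 + 45) - 36) = 1/(71 - 36) = 1/35 ≈ 0.028571)
2 + p*(-45) = 2 + (1/35)*(-45) = 2 - 9/7 = 5/7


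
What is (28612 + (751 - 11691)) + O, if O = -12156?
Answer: 5516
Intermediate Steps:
(28612 + (751 - 11691)) + O = (28612 + (751 - 11691)) - 12156 = (28612 - 10940) - 12156 = 17672 - 12156 = 5516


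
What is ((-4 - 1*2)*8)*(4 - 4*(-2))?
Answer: -576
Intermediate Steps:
((-4 - 1*2)*8)*(4 - 4*(-2)) = ((-4 - 2)*8)*(4 + 8) = -6*8*12 = -48*12 = -576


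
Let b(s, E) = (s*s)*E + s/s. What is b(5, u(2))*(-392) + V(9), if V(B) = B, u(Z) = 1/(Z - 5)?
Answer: 8651/3 ≈ 2883.7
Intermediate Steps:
u(Z) = 1/(-5 + Z)
b(s, E) = 1 + E*s**2 (b(s, E) = s**2*E + 1 = E*s**2 + 1 = 1 + E*s**2)
b(5, u(2))*(-392) + V(9) = (1 + 5**2/(-5 + 2))*(-392) + 9 = (1 + 25/(-3))*(-392) + 9 = (1 - 1/3*25)*(-392) + 9 = (1 - 25/3)*(-392) + 9 = -22/3*(-392) + 9 = 8624/3 + 9 = 8651/3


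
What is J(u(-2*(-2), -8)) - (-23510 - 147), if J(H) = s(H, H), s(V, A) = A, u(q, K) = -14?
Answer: 23643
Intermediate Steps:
J(H) = H
J(u(-2*(-2), -8)) - (-23510 - 147) = -14 - (-23510 - 147) = -14 - 1*(-23657) = -14 + 23657 = 23643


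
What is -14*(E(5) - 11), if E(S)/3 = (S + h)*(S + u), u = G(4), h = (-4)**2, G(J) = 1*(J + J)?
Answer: -11312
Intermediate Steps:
G(J) = 2*J (G(J) = 1*(2*J) = 2*J)
h = 16
u = 8 (u = 2*4 = 8)
E(S) = 3*(8 + S)*(16 + S) (E(S) = 3*((S + 16)*(S + 8)) = 3*((16 + S)*(8 + S)) = 3*((8 + S)*(16 + S)) = 3*(8 + S)*(16 + S))
-14*(E(5) - 11) = -14*((384 + 3*5**2 + 72*5) - 11) = -14*((384 + 3*25 + 360) - 11) = -14*((384 + 75 + 360) - 11) = -14*(819 - 11) = -14*808 = -11312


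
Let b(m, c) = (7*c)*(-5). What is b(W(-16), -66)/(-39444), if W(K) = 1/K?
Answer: -385/6574 ≈ -0.058564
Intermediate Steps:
b(m, c) = -35*c
b(W(-16), -66)/(-39444) = -35*(-66)/(-39444) = 2310*(-1/39444) = -385/6574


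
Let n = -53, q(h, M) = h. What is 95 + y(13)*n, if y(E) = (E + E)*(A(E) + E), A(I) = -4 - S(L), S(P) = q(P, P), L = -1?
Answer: -13685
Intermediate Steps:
S(P) = P
A(I) = -3 (A(I) = -4 - 1*(-1) = -4 + 1 = -3)
y(E) = 2*E*(-3 + E) (y(E) = (E + E)*(-3 + E) = (2*E)*(-3 + E) = 2*E*(-3 + E))
95 + y(13)*n = 95 + (2*13*(-3 + 13))*(-53) = 95 + (2*13*10)*(-53) = 95 + 260*(-53) = 95 - 13780 = -13685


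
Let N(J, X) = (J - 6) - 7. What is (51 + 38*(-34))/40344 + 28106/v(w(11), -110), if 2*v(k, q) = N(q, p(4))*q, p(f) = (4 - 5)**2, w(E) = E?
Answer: 3050171/739640 ≈ 4.1239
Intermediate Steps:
p(f) = 1 (p(f) = (-1)**2 = 1)
N(J, X) = -13 + J (N(J, X) = (-6 + J) - 7 = -13 + J)
v(k, q) = q*(-13 + q)/2 (v(k, q) = ((-13 + q)*q)/2 = (q*(-13 + q))/2 = q*(-13 + q)/2)
(51 + 38*(-34))/40344 + 28106/v(w(11), -110) = (51 + 38*(-34))/40344 + 28106/(((1/2)*(-110)*(-13 - 110))) = (51 - 1292)*(1/40344) + 28106/(((1/2)*(-110)*(-123))) = -1241*1/40344 + 28106/6765 = -1241/40344 + 28106*(1/6765) = -1241/40344 + 28106/6765 = 3050171/739640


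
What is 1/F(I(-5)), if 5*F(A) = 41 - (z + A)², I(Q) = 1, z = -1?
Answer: 5/41 ≈ 0.12195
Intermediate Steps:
F(A) = 41/5 - (-1 + A)²/5 (F(A) = (41 - (-1 + A)²)/5 = 41/5 - (-1 + A)²/5)
1/F(I(-5)) = 1/(41/5 - (-1 + 1)²/5) = 1/(41/5 - ⅕*0²) = 1/(41/5 - ⅕*0) = 1/(41/5 + 0) = 1/(41/5) = 5/41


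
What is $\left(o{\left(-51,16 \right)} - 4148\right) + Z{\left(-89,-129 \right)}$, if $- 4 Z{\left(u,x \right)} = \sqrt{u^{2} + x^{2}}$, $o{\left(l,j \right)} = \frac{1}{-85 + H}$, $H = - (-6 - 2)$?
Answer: $- \frac{319397}{77} - \frac{\sqrt{24562}}{4} \approx -4187.2$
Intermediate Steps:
$H = 8$ ($H = \left(-1\right) \left(-8\right) = 8$)
$o{\left(l,j \right)} = - \frac{1}{77}$ ($o{\left(l,j \right)} = \frac{1}{-85 + 8} = \frac{1}{-77} = - \frac{1}{77}$)
$Z{\left(u,x \right)} = - \frac{\sqrt{u^{2} + x^{2}}}{4}$
$\left(o{\left(-51,16 \right)} - 4148\right) + Z{\left(-89,-129 \right)} = \left(- \frac{1}{77} - 4148\right) - \frac{\sqrt{\left(-89\right)^{2} + \left(-129\right)^{2}}}{4} = - \frac{319397}{77} - \frac{\sqrt{7921 + 16641}}{4} = - \frac{319397}{77} - \frac{\sqrt{24562}}{4}$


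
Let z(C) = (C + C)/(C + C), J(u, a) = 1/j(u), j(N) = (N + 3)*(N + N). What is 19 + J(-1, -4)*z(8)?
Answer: 75/4 ≈ 18.750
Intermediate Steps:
j(N) = 2*N*(3 + N) (j(N) = (3 + N)*(2*N) = 2*N*(3 + N))
J(u, a) = 1/(2*u*(3 + u))
z(C) = 1 (z(C) = (2*C)/((2*C)) = (2*C)*(1/(2*C)) = 1)
19 + J(-1, -4)*z(8) = 19 + ((½)/(-1*(3 - 1)))*1 = 19 + ((½)*(-1)/2)*1 = 19 + ((½)*(-1)*(½))*1 = 19 - ¼*1 = 19 - ¼ = 75/4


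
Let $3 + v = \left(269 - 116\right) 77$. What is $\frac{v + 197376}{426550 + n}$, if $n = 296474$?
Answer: $\frac{34859}{120504} \approx 0.28928$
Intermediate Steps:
$v = 11778$ ($v = -3 + \left(269 - 116\right) 77 = -3 + 153 \cdot 77 = -3 + 11781 = 11778$)
$\frac{v + 197376}{426550 + n} = \frac{11778 + 197376}{426550 + 296474} = \frac{209154}{723024} = 209154 \cdot \frac{1}{723024} = \frac{34859}{120504}$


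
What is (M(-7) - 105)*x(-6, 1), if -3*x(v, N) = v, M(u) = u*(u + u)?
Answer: -14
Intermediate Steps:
M(u) = 2*u² (M(u) = u*(2*u) = 2*u²)
x(v, N) = -v/3
(M(-7) - 105)*x(-6, 1) = (2*(-7)² - 105)*(-⅓*(-6)) = (2*49 - 105)*2 = (98 - 105)*2 = -7*2 = -14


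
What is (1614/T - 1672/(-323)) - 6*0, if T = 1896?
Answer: 32381/5372 ≈ 6.0277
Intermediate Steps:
(1614/T - 1672/(-323)) - 6*0 = (1614/1896 - 1672/(-323)) - 6*0 = (1614*(1/1896) - 1672*(-1/323)) + 0 = (269/316 + 88/17) + 0 = 32381/5372 + 0 = 32381/5372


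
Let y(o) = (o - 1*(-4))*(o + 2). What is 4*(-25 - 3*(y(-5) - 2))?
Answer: -112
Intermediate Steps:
y(o) = (2 + o)*(4 + o) (y(o) = (o + 4)*(2 + o) = (4 + o)*(2 + o) = (2 + o)*(4 + o))
4*(-25 - 3*(y(-5) - 2)) = 4*(-25 - 3*((8 + (-5)² + 6*(-5)) - 2)) = 4*(-25 - 3*((8 + 25 - 30) - 2)) = 4*(-25 - 3*(3 - 2)) = 4*(-25 - 3*1) = 4*(-25 - 3) = 4*(-28) = -112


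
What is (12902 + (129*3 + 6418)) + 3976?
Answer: 23683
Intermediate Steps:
(12902 + (129*3 + 6418)) + 3976 = (12902 + (387 + 6418)) + 3976 = (12902 + 6805) + 3976 = 19707 + 3976 = 23683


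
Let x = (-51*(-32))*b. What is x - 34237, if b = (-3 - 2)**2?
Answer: 6563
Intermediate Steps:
b = 25 (b = (-5)**2 = 25)
x = 40800 (x = -51*(-32)*25 = 1632*25 = 40800)
x - 34237 = 40800 - 34237 = 6563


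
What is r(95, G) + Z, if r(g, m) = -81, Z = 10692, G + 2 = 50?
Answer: 10611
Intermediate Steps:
G = 48 (G = -2 + 50 = 48)
r(95, G) + Z = -81 + 10692 = 10611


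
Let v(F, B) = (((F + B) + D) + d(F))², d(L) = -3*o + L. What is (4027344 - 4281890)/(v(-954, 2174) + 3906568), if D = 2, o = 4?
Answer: -127273/1986052 ≈ -0.064083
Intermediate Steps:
d(L) = -12 + L (d(L) = -3*4 + L = -12 + L)
v(F, B) = (-10 + B + 2*F)² (v(F, B) = (((F + B) + 2) + (-12 + F))² = (((B + F) + 2) + (-12 + F))² = ((2 + B + F) + (-12 + F))² = (-10 + B + 2*F)²)
(4027344 - 4281890)/(v(-954, 2174) + 3906568) = (4027344 - 4281890)/((-10 + 2174 + 2*(-954))² + 3906568) = -254546/((-10 + 2174 - 1908)² + 3906568) = -254546/(256² + 3906568) = -254546/(65536 + 3906568) = -254546/3972104 = -254546*1/3972104 = -127273/1986052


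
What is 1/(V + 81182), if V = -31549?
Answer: 1/49633 ≈ 2.0148e-5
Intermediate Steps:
1/(V + 81182) = 1/(-31549 + 81182) = 1/49633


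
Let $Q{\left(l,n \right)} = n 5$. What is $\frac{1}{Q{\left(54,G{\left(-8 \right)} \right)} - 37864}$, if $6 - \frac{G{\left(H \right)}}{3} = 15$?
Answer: $- \frac{1}{37999} \approx -2.6316 \cdot 10^{-5}$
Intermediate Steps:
$G{\left(H \right)} = -27$ ($G{\left(H \right)} = 18 - 45 = -27$)
$Q{\left(l,n \right)} = 5 n$
$\frac{1}{Q{\left(54,G{\left(-8 \right)} \right)} - 37864} = \frac{1}{5 \left(-27\right) - 37864} = \frac{1}{-135 - 37864} = \frac{1}{-37999} = - \frac{1}{37999}$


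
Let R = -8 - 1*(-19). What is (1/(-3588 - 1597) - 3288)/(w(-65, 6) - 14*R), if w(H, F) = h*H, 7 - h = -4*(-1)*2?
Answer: 17048281/461465 ≈ 36.944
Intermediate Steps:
h = -1 (h = 7 - (-4*(-1))*2 = 7 - 4*2 = 7 - 1*8 = 7 - 8 = -1)
R = 11 (R = -8 + 19 = 11)
w(H, F) = -H
(1/(-3588 - 1597) - 3288)/(w(-65, 6) - 14*R) = (1/(-3588 - 1597) - 3288)/(-1*(-65) - 14*11) = (1/(-5185) - 3288)/(65 - 154) = (-1/5185 - 3288)/(-89) = -17048281/5185*(-1/89) = 17048281/461465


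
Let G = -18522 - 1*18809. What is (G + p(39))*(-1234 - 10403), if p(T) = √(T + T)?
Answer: 434420847 - 11637*√78 ≈ 4.3432e+8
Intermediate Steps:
G = -37331 (G = -18522 - 18809 = -37331)
p(T) = √2*√T (p(T) = √(2*T) = √2*√T)
(G + p(39))*(-1234 - 10403) = (-37331 + √2*√39)*(-1234 - 10403) = (-37331 + √78)*(-11637) = 434420847 - 11637*√78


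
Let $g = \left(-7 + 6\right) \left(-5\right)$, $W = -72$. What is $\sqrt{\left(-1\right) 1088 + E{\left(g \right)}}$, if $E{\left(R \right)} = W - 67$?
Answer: $i \sqrt{1227} \approx 35.029 i$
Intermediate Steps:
$g = 5$ ($g = \left(-1\right) \left(-5\right) = 5$)
$E{\left(R \right)} = -139$ ($E{\left(R \right)} = -72 - 67 = -139$)
$\sqrt{\left(-1\right) 1088 + E{\left(g \right)}} = \sqrt{\left(-1\right) 1088 - 139} = \sqrt{-1088 - 139} = \sqrt{-1227} = i \sqrt{1227}$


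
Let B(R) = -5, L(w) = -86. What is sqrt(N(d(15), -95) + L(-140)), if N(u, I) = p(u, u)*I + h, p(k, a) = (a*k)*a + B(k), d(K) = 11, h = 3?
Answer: I*sqrt(126053) ≈ 355.04*I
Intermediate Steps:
p(k, a) = -5 + k*a**2 (p(k, a) = (a*k)*a - 5 = k*a**2 - 5 = -5 + k*a**2)
N(u, I) = 3 + I*(-5 + u**3) (N(u, I) = (-5 + u*u**2)*I + 3 = (-5 + u**3)*I + 3 = I*(-5 + u**3) + 3 = 3 + I*(-5 + u**3))
sqrt(N(d(15), -95) + L(-140)) = sqrt((3 - 95*(-5 + 11**3)) - 86) = sqrt((3 - 95*(-5 + 1331)) - 86) = sqrt((3 - 95*1326) - 86) = sqrt((3 - 125970) - 86) = sqrt(-125967 - 86) = sqrt(-126053) = I*sqrt(126053)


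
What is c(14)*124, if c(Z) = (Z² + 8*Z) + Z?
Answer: 39928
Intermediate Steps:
c(Z) = Z² + 9*Z
c(14)*124 = (14*(9 + 14))*124 = (14*23)*124 = 322*124 = 39928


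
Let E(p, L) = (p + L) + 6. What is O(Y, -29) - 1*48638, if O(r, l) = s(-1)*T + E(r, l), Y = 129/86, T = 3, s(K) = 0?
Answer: -97319/2 ≈ -48660.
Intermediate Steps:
E(p, L) = 6 + L + p (E(p, L) = (L + p) + 6 = 6 + L + p)
Y = 3/2 (Y = 129*(1/86) = 3/2 ≈ 1.5000)
O(r, l) = 6 + l + r (O(r, l) = 0*3 + (6 + l + r) = 0 + (6 + l + r) = 6 + l + r)
O(Y, -29) - 1*48638 = (6 - 29 + 3/2) - 1*48638 = -43/2 - 48638 = -97319/2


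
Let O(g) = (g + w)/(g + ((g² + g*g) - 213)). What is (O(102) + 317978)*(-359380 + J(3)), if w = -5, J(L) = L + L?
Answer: -2365108849262362/20697 ≈ -1.1427e+11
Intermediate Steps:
J(L) = 2*L
O(g) = (-5 + g)/(-213 + g + 2*g²) (O(g) = (g - 5)/(g + ((g² + g*g) - 213)) = (-5 + g)/(g + ((g² + g²) - 213)) = (-5 + g)/(g + (2*g² - 213)) = (-5 + g)/(g + (-213 + 2*g²)) = (-5 + g)/(-213 + g + 2*g²))
(O(102) + 317978)*(-359380 + J(3)) = ((-5 + 102)/(-213 + 102 + 2*102²) + 317978)*(-359380 + 2*3) = (97/(-213 + 102 + 2*10404) + 317978)*(-359380 + 6) = (97/(-213 + 102 + 20808) + 317978)*(-359374) = (97/20697 + 317978)*(-359374) = (6581190763/20697)*(-359374) = -2365108849262362/20697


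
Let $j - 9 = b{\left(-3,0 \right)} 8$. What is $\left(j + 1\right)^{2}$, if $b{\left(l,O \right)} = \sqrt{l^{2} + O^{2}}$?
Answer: $1156$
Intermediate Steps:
$b{\left(l,O \right)} = \sqrt{O^{2} + l^{2}}$
$j = 33$ ($j = 9 + \sqrt{0^{2} + \left(-3\right)^{2}} \cdot 8 = 9 + \sqrt{0 + 9} \cdot 8 = 9 + \sqrt{9} \cdot 8 = 9 + 3 \cdot 8 = 9 + 24 = 33$)
$\left(j + 1\right)^{2} = \left(33 + 1\right)^{2} = 34^{2} = 1156$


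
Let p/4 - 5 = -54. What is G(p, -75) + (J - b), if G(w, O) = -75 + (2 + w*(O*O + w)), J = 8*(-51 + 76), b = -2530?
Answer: -1061427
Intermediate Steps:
J = 200 (J = 8*25 = 200)
p = -196 (p = 20 + 4*(-54) = 20 - 216 = -196)
G(w, O) = -73 + w*(w + O²) (G(w, O) = -75 + (2 + w*(O² + w)) = -75 + (2 + w*(w + O²)) = -73 + w*(w + O²))
G(p, -75) + (J - b) = (-73 + (-196)² - 196*(-75)²) + (200 - 1*(-2530)) = (-73 + 38416 - 196*5625) + (200 + 2530) = (-73 + 38416 - 1102500) + 2730 = -1064157 + 2730 = -1061427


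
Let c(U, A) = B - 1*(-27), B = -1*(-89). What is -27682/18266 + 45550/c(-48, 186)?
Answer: 207201297/529714 ≈ 391.16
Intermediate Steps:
B = 89
c(U, A) = 116 (c(U, A) = 89 - 1*(-27) = 89 + 27 = 116)
-27682/18266 + 45550/c(-48, 186) = -27682/18266 + 45550/116 = -27682*1/18266 + 45550*(1/116) = -13841/9133 + 22775/58 = 207201297/529714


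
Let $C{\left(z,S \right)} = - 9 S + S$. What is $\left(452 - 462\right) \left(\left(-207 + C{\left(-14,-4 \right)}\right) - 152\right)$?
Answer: $3270$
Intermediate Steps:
$C{\left(z,S \right)} = - 8 S$
$\left(452 - 462\right) \left(\left(-207 + C{\left(-14,-4 \right)}\right) - 152\right) = \left(452 - 462\right) \left(\left(-207 - -32\right) - 152\right) = - 10 \left(\left(-207 + 32\right) - 152\right) = - 10 \left(-175 - 152\right) = \left(-10\right) \left(-327\right) = 3270$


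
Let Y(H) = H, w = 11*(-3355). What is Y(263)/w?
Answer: -263/36905 ≈ -0.0071264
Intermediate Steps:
w = -36905
Y(263)/w = 263/(-36905) = 263*(-1/36905) = -263/36905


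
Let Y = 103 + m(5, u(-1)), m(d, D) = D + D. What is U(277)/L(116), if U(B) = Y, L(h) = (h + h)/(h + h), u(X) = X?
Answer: 101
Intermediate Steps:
m(d, D) = 2*D
L(h) = 1 (L(h) = (2*h)/((2*h)) = (2*h)*(1/(2*h)) = 1)
Y = 101 (Y = 103 + 2*(-1) = 103 - 2 = 101)
U(B) = 101
U(277)/L(116) = 101/1 = 101*1 = 101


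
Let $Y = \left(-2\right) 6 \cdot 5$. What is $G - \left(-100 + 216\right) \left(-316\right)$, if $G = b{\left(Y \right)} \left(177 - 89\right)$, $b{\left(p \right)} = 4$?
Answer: $37008$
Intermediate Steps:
$Y = -60$ ($Y = \left(-12\right) 5 = -60$)
$G = 352$ ($G = 4 \left(177 - 89\right) = 4 \cdot 88 = 352$)
$G - \left(-100 + 216\right) \left(-316\right) = 352 - \left(-100 + 216\right) \left(-316\right) = 352 - 116 \left(-316\right) = 352 - -36656 = 352 + 36656 = 37008$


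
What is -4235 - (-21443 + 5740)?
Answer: 11468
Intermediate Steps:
-4235 - (-21443 + 5740) = -4235 - 1*(-15703) = -4235 + 15703 = 11468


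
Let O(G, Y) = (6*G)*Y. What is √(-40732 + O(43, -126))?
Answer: 2*I*√18310 ≈ 270.63*I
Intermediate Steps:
O(G, Y) = 6*G*Y
√(-40732 + O(43, -126)) = √(-40732 + 6*43*(-126)) = √(-40732 - 32508) = √(-73240) = 2*I*√18310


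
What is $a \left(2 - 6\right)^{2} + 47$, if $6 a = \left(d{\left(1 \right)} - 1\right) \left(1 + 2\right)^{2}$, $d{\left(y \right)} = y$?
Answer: $47$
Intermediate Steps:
$a = 0$ ($a = \frac{\left(1 - 1\right) \left(1 + 2\right)^{2}}{6} = \frac{0 \cdot 3^{2}}{6} = \frac{0 \cdot 9}{6} = \frac{1}{6} \cdot 0 = 0$)
$a \left(2 - 6\right)^{2} + 47 = 0 \left(2 - 6\right)^{2} + 47 = 0 \left(-4\right)^{2} + 47 = 0 \cdot 16 + 47 = 0 + 47 = 47$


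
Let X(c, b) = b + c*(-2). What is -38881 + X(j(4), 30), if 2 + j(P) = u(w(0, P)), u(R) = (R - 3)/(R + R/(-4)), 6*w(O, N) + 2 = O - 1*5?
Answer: -815987/21 ≈ -38857.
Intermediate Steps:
w(O, N) = -7/6 + O/6 (w(O, N) = -⅓ + (O - 1*5)/6 = -⅓ + (O - 5)/6 = -⅓ + (-5 + O)/6 = -⅓ + (-⅚ + O/6) = -7/6 + O/6)
u(R) = 4*(-3 + R)/(3*R) (u(R) = (-3 + R)/(R + R*(-¼)) = (-3 + R)/(R - R/4) = (-3 + R)/((3*R/4)) = (-3 + R)*(4/(3*R)) = 4*(-3 + R)/(3*R))
j(P) = 58/21 (j(P) = -2 + (4/3 - 4/(-7/6 + (⅙)*0)) = -2 + (4/3 - 4/(-7/6 + 0)) = -2 + (4/3 - 4/(-7/6)) = -2 + (4/3 - 4*(-6/7)) = -2 + (4/3 + 24/7) = -2 + 100/21 = 58/21)
X(c, b) = b - 2*c
-38881 + X(j(4), 30) = -38881 + (30 - 2*58/21) = -38881 + (30 - 116/21) = -38881 + 514/21 = -815987/21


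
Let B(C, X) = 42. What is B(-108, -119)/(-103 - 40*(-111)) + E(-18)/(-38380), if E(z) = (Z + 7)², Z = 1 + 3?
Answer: 1087183/166454060 ≈ 0.0065314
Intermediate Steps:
Z = 4
E(z) = 121 (E(z) = (4 + 7)² = 11² = 121)
B(-108, -119)/(-103 - 40*(-111)) + E(-18)/(-38380) = 42/(-103 - 40*(-111)) + 121/(-38380) = 42/(-103 + 4440) + 121*(-1/38380) = 42/4337 - 121/38380 = 1087183/166454060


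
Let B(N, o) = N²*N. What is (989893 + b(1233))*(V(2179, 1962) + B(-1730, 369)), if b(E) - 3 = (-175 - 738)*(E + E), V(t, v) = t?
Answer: 6532008265010402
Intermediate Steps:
b(E) = 3 - 1826*E (b(E) = 3 + (-175 - 738)*(E + E) = 3 - 1826*E)
B(N, o) = N³
(989893 + b(1233))*(V(2179, 1962) + B(-1730, 369)) = (989893 + (3 - 1826*1233))*(2179 + (-1730)³) = (989893 + (3 - 2251458))*(2179 - 5177717000) = (989893 - 2251455)*(-5177714821) = -1261562*(-5177714821) = 6532008265010402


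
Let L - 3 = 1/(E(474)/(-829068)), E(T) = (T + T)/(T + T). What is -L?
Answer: 829065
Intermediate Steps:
E(T) = 1 (E(T) = (2*T)/((2*T)) = (2*T)*(1/(2*T)) = 1)
L = -829065 (L = 3 + 1/(1/(-829068)) = 3 + 1/(1*(-1/829068)) = 3 + 1/(-1/829068) = 3 - 829068 = -829065)
-L = -1*(-829065) = 829065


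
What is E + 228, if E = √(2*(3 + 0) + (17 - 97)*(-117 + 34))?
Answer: 228 + √6646 ≈ 309.52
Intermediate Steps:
E = √6646 (E = √(2*3 - 80*(-83)) = √(6 + 6640) = √6646 ≈ 81.523)
E + 228 = √6646 + 228 = 228 + √6646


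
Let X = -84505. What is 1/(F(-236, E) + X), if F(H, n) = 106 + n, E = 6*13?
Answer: -1/84321 ≈ -1.1859e-5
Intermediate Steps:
E = 78
1/(F(-236, E) + X) = 1/((106 + 78) - 84505) = 1/(184 - 84505) = 1/(-84321) = -1/84321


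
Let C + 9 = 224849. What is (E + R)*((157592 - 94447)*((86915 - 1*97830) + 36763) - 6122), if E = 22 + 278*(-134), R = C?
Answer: 306210632867180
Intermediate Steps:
C = 224840 (C = -9 + 224849 = 224840)
R = 224840
E = -37230 (E = 22 - 37252 = -37230)
(E + R)*((157592 - 94447)*((86915 - 1*97830) + 36763) - 6122) = (-37230 + 224840)*((157592 - 94447)*((86915 - 1*97830) + 36763) - 6122) = 187610*(63145*((86915 - 97830) + 36763) - 6122) = 187610*(63145*(-10915 + 36763) - 6122) = 187610*(63145*25848 - 6122) = 187610*(1632171960 - 6122) = 187610*1632165838 = 306210632867180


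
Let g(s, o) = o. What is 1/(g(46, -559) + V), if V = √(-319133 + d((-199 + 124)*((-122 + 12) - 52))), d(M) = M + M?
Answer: -559/607314 - 7*I*√6017/607314 ≈ -0.00092045 - 0.00089408*I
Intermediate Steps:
d(M) = 2*M
V = 7*I*√6017 (V = √(-319133 + 2*((-199 + 124)*((-122 + 12) - 52))) = √(-319133 + 2*(-75*(-110 - 52))) = √(-319133 + 2*(-75*(-162))) = √(-319133 + 2*12150) = √(-319133 + 24300) = √(-294833) = 7*I*√6017 ≈ 542.99*I)
1/(g(46, -559) + V) = 1/(-559 + 7*I*√6017)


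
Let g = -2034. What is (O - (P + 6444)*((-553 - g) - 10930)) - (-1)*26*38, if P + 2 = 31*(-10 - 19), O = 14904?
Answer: 52391699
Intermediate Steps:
P = -901 (P = -2 + 31*(-10 - 19) = -2 + 31*(-29) = -2 - 899 = -901)
(O - (P + 6444)*((-553 - g) - 10930)) - (-1)*26*38 = (14904 - (-901 + 6444)*((-553 - 1*(-2034)) - 10930)) - (-1)*26*38 = (14904 - 5543*((-553 + 2034) - 10930)) - (-1)*988 = (14904 - 5543*(1481 - 10930)) - 1*(-988) = (14904 - 5543*(-9449)) + 988 = (14904 - 1*(-52375807)) + 988 = (14904 + 52375807) + 988 = 52390711 + 988 = 52391699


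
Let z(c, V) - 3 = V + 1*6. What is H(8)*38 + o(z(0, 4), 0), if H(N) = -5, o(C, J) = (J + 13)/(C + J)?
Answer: -189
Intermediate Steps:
z(c, V) = 9 + V (z(c, V) = 3 + (V + 1*6) = 3 + (V + 6) = 3 + (6 + V) = 9 + V)
o(C, J) = (13 + J)/(C + J)
H(8)*38 + o(z(0, 4), 0) = -5*38 + (13 + 0)/((9 + 4) + 0) = -190 + 13/(13 + 0) = -190 + 13/13 = -190 + (1/13)*13 = -190 + 1 = -189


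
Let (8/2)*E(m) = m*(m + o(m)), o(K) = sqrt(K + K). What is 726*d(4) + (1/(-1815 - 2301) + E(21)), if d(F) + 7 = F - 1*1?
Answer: -2874769/1029 + 21*sqrt(42)/4 ≈ -2759.7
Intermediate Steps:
d(F) = -8 + F (d(F) = -7 + (F - 1*1) = -7 + (F - 1) = -7 + (-1 + F) = -8 + F)
o(K) = sqrt(2)*sqrt(K) (o(K) = sqrt(2*K) = sqrt(2)*sqrt(K))
E(m) = m*(m + sqrt(2)*sqrt(m))/4 (E(m) = (m*(m + sqrt(2)*sqrt(m)))/4 = m*(m + sqrt(2)*sqrt(m))/4)
726*d(4) + (1/(-1815 - 2301) + E(21)) = 726*(-8 + 4) + (1/(-1815 - 2301) + (1/4)*21*(21 + sqrt(2)*sqrt(21))) = 726*(-4) + (1/(-4116) + (1/4)*21*(21 + sqrt(42))) = -2904 + (-1/4116 + (441/4 + 21*sqrt(42)/4)) = -2904 + (113447/1029 + 21*sqrt(42)/4) = -2874769/1029 + 21*sqrt(42)/4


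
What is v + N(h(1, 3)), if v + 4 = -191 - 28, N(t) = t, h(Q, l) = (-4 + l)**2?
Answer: -222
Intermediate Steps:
v = -223 (v = -4 + (-191 - 28) = -4 - 219 = -223)
v + N(h(1, 3)) = -223 + (-4 + 3)**2 = -223 + (-1)**2 = -223 + 1 = -222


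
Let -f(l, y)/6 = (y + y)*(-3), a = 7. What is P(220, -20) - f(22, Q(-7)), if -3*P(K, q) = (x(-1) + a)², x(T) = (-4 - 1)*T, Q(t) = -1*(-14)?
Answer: -552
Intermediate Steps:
Q(t) = 14
x(T) = -5*T
f(l, y) = 36*y (f(l, y) = -6*(y + y)*(-3) = -6*2*y*(-3) = -(-36)*y = 36*y)
P(K, q) = -48 (P(K, q) = -(-5*(-1) + 7)²/3 = -(5 + 7)²/3 = -⅓*12² = -⅓*144 = -48)
P(220, -20) - f(22, Q(-7)) = -48 - 36*14 = -48 - 1*504 = -48 - 504 = -552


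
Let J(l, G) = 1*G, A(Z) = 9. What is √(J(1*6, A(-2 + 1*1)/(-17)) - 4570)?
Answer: I*√1320883/17 ≈ 67.606*I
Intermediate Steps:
J(l, G) = G
√(J(1*6, A(-2 + 1*1)/(-17)) - 4570) = √(9/(-17) - 4570) = √(9*(-1/17) - 4570) = √(-9/17 - 4570) = √(-77699/17) = I*√1320883/17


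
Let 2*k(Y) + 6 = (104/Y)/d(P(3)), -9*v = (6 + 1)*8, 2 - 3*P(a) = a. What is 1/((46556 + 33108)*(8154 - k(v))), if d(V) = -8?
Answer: 7/4548152193 ≈ 1.5391e-9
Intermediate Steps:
P(a) = ⅔ - a/3
v = -56/9 (v = -(6 + 1)*8/9 = -7*8/9 = -⅑*56 = -56/9 ≈ -6.2222)
k(Y) = -3 - 13/(2*Y) (k(Y) = -3 + ((104/Y)/(-8))/2 = -3 + ((104/Y)*(-⅛))/2 = -3 + (-13/Y)/2 = -3 - 13/(2*Y))
1/((46556 + 33108)*(8154 - k(v))) = 1/((46556 + 33108)*(8154 - (-3 - 13/(2*(-56/9))))) = 1/(79664*(8154 - (-3 - 13/2*(-9/56)))) = 1/(79664*(8154 - (-3 + 117/112))) = 1/(79664*(8154 - 1*(-219/112))) = 1/(79664*(8154 + 219/112)) = 1/(79664*(913467/112)) = (1/79664)*(112/913467) = 7/4548152193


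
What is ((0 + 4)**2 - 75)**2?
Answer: 3481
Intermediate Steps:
((0 + 4)**2 - 75)**2 = (4**2 - 75)**2 = (16 - 75)**2 = (-59)**2 = 3481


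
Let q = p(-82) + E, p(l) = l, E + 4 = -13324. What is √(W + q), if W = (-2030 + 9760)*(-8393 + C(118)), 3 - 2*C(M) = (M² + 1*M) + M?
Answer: I*√119608105 ≈ 10937.0*I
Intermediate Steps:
E = -13328 (E = -4 - 13324 = -13328)
C(M) = 3/2 - M - M²/2 (C(M) = 3/2 - ((M² + 1*M) + M)/2 = 3/2 - ((M² + M) + M)/2 = 3/2 - ((M + M²) + M)/2 = 3/2 - (M² + 2*M)/2 = 3/2 + (-M - M²/2) = 3/2 - M - M²/2)
q = -13410 (q = -82 - 13328 = -13410)
W = -119594695 (W = (-2030 + 9760)*(-8393 + (3/2 - 1*118 - ½*118²)) = 7730*(-8393 + (3/2 - 118 - ½*13924)) = 7730*(-8393 + (3/2 - 118 - 6962)) = 7730*(-8393 - 14157/2) = 7730*(-30943/2) = -119594695)
√(W + q) = √(-119594695 - 13410) = √(-119608105) = I*√119608105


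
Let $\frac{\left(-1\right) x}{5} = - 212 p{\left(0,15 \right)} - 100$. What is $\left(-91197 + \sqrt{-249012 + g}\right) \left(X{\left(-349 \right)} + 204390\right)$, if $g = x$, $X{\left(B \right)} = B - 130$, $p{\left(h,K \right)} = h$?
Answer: $-18596071467 + 1631288 i \sqrt{3883} \approx -1.8596 \cdot 10^{10} + 1.0165 \cdot 10^{8} i$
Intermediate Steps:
$x = 500$ ($x = - 5 \left(\left(-212\right) 0 - 100\right) = - 5 \left(0 - 100\right) = \left(-5\right) \left(-100\right) = 500$)
$X{\left(B \right)} = -130 + B$
$g = 500$
$\left(-91197 + \sqrt{-249012 + g}\right) \left(X{\left(-349 \right)} + 204390\right) = \left(-91197 + \sqrt{-249012 + 500}\right) \left(\left(-130 - 349\right) + 204390\right) = \left(-91197 + \sqrt{-248512}\right) \left(-479 + 204390\right) = \left(-91197 + 8 i \sqrt{3883}\right) 203911 = -18596071467 + 1631288 i \sqrt{3883}$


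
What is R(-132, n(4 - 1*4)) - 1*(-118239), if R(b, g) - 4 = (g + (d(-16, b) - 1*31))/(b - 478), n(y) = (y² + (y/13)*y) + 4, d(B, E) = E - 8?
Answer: 72128397/610 ≈ 1.1824e+5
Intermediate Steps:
d(B, E) = -8 + E
n(y) = 4 + 14*y²/13 (n(y) = (y² + (y*(1/13))*y) + 4 = (y² + (y/13)*y) + 4 = (y² + y²/13) + 4 = 14*y²/13 + 4 = 4 + 14*y²/13)
R(b, g) = 4 + (-39 + b + g)/(-478 + b) (R(b, g) = 4 + (g + ((-8 + b) - 1*31))/(b - 478) = 4 + (g + ((-8 + b) - 31))/(-478 + b) = 4 + (g + (-39 + b))/(-478 + b) = 4 + (-39 + b + g)/(-478 + b))
R(-132, n(4 - 1*4)) - 1*(-118239) = (-1951 + (4 + 14*(4 - 1*4)²/13) + 5*(-132))/(-478 - 132) - 1*(-118239) = (-1951 + (4 + 14*(4 - 4)²/13) - 660)/(-610) + 118239 = -(-1951 + (4 + (14/13)*0²) - 660)/610 + 118239 = -(-1951 + (4 + (14/13)*0) - 660)/610 + 118239 = -(-1951 + (4 + 0) - 660)/610 + 118239 = -(-1951 + 4 - 660)/610 + 118239 = -1/610*(-2607) + 118239 = 2607/610 + 118239 = 72128397/610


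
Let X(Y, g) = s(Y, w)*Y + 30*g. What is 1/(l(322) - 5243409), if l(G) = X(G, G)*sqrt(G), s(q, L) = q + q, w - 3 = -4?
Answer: -5243409/12326766744833 - 217028*sqrt(322)/12326766744833 ≈ -7.4130e-7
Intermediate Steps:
w = -1 (w = 3 - 4 = -1)
s(q, L) = 2*q
X(Y, g) = 2*Y**2 + 30*g (X(Y, g) = (2*Y)*Y + 30*g = 2*Y**2 + 30*g)
l(G) = sqrt(G)*(2*G**2 + 30*G) (l(G) = (2*G**2 + 30*G)*sqrt(G) = sqrt(G)*(2*G**2 + 30*G))
1/(l(322) - 5243409) = 1/(2*322**(3/2)*(15 + 322) - 5243409) = 1/(2*(322*sqrt(322))*337 - 5243409) = 1/(217028*sqrt(322) - 5243409) = 1/(-5243409 + 217028*sqrt(322))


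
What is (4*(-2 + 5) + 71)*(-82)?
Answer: -6806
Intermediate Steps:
(4*(-2 + 5) + 71)*(-82) = (4*3 + 71)*(-82) = (12 + 71)*(-82) = 83*(-82) = -6806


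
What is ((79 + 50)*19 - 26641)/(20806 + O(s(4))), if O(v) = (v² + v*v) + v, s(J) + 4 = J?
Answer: -12095/10403 ≈ -1.1626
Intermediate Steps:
s(J) = -4 + J
O(v) = v + 2*v² (O(v) = (v² + v²) + v = 2*v² + v = v + 2*v²)
((79 + 50)*19 - 26641)/(20806 + O(s(4))) = ((79 + 50)*19 - 26641)/(20806 + (-4 + 4)*(1 + 2*(-4 + 4))) = (129*19 - 26641)/(20806 + 0*(1 + 2*0)) = (2451 - 26641)/(20806 + 0*(1 + 0)) = -24190/(20806 + 0*1) = -24190/(20806 + 0) = -24190/20806 = -24190*1/20806 = -12095/10403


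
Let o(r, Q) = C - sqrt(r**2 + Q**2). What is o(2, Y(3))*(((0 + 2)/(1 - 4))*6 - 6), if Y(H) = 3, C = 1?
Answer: -10 + 10*sqrt(13) ≈ 26.056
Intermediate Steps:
o(r, Q) = 1 - sqrt(Q**2 + r**2) (o(r, Q) = 1 - sqrt(r**2 + Q**2) = 1 - sqrt(Q**2 + r**2))
o(2, Y(3))*(((0 + 2)/(1 - 4))*6 - 6) = (1 - sqrt(3**2 + 2**2))*(((0 + 2)/(1 - 4))*6 - 6) = (1 - sqrt(9 + 4))*((2/(-3))*6 - 6) = (1 - sqrt(13))*((2*(-1/3))*6 - 6) = (1 - sqrt(13))*(-2/3*6 - 6) = (1 - sqrt(13))*(-4 - 6) = (1 - sqrt(13))*(-10) = -10 + 10*sqrt(13)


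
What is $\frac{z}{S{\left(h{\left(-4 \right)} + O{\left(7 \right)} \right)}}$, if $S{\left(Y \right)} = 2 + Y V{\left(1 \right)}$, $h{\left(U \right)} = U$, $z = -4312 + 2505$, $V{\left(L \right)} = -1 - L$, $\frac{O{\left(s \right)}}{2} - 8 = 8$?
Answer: $\frac{1807}{54} \approx 33.463$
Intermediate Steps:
$O{\left(s \right)} = 32$ ($O{\left(s \right)} = 16 + 2 \cdot 8 = 16 + 16 = 32$)
$z = -1807$
$S{\left(Y \right)} = 2 - 2 Y$ ($S{\left(Y \right)} = 2 + Y \left(-1 - 1\right) = 2 + Y \left(-2\right) = 2 - 2 Y$)
$\frac{z}{S{\left(h{\left(-4 \right)} + O{\left(7 \right)} \right)}} = - \frac{1807}{2 - 2 \left(-4 + 32\right)} = - \frac{1807}{2 - 56} = - \frac{1807}{-54} = \left(-1807\right) \left(- \frac{1}{54}\right) = \frac{1807}{54}$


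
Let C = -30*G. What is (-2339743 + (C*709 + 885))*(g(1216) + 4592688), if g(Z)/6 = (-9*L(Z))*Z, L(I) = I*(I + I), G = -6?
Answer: 429387797096790240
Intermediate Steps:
C = 180 (C = -30*(-6) = 180)
L(I) = 2*I**2 (L(I) = I*(2*I) = 2*I**2)
g(Z) = -108*Z**3 (g(Z) = 6*((-18*Z**2)*Z) = 6*(-18*Z**3) = -108*Z**3)
(-2339743 + (C*709 + 885))*(g(1216) + 4592688) = (-2339743 + (180*709 + 885))*(-108*1216**3 + 4592688) = (-2339743 + (127620 + 885))*(-108*1798045696 + 4592688) = (-2339743 + 128505)*(-194188935168 + 4592688) = -2211238*(-194184342480) = 429387797096790240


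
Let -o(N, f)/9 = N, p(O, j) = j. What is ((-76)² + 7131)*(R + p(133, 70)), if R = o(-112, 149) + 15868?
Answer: 218722022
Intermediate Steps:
o(N, f) = -9*N
R = 16876 (R = -9*(-112) + 15868 = 1008 + 15868 = 16876)
((-76)² + 7131)*(R + p(133, 70)) = ((-76)² + 7131)*(16876 + 70) = (5776 + 7131)*16946 = 12907*16946 = 218722022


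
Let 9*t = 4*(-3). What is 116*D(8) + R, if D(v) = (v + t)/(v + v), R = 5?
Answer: 160/3 ≈ 53.333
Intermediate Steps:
t = -4/3 (t = (4*(-3))/9 = (⅑)*(-12) = -4/3 ≈ -1.3333)
D(v) = (-4/3 + v)/(2*v) (D(v) = (v - 4/3)/(v + v) = (-4/3 + v)/((2*v)) = (-4/3 + v)*(1/(2*v)) = (-4/3 + v)/(2*v))
116*D(8) + R = 116*((⅙)*(-4 + 3*8)/8) + 5 = 116*((⅙)*(⅛)*(-4 + 24)) + 5 = 116*((⅙)*(⅛)*20) + 5 = 116*(5/12) + 5 = 145/3 + 5 = 160/3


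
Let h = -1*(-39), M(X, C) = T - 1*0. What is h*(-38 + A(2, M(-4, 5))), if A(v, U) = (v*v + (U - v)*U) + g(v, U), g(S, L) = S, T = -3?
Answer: -663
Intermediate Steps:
M(X, C) = -3 (M(X, C) = -3 - 1*0 = -3 + 0 = -3)
A(v, U) = v + v**2 + U*(U - v) (A(v, U) = (v*v + (U - v)*U) + v = (v**2 + U*(U - v)) + v = v + v**2 + U*(U - v))
h = 39
h*(-38 + A(2, M(-4, 5))) = 39*(-38 + (2 + (-3)**2 + 2**2 - 1*(-3)*2)) = 39*(-38 + (2 + 9 + 4 + 6)) = 39*(-38 + 21) = 39*(-17) = -663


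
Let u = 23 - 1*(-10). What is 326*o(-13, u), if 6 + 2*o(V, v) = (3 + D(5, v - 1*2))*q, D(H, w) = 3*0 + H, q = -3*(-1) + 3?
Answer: 6846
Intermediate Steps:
q = 6 (q = 3 + 3 = 6)
D(H, w) = H (D(H, w) = 0 + H = H)
u = 33 (u = 23 + 10 = 33)
o(V, v) = 21 (o(V, v) = -3 + ((3 + 5)*6)/2 = -3 + (8*6)/2 = -3 + (1/2)*48 = -3 + 24 = 21)
326*o(-13, u) = 326*21 = 6846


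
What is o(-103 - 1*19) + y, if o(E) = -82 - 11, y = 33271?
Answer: 33178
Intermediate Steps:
o(E) = -93
o(-103 - 1*19) + y = -93 + 33271 = 33178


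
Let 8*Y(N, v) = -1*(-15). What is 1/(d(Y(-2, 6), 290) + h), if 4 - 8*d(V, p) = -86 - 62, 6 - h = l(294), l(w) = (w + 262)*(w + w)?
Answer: -1/326903 ≈ -3.0590e-6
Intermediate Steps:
l(w) = 2*w*(262 + w) (l(w) = (262 + w)*(2*w) = 2*w*(262 + w))
Y(N, v) = 15/8 (Y(N, v) = (-1*(-15))/8 = (⅛)*15 = 15/8)
h = -326922 (h = 6 - 2*294*(262 + 294) = 6 - 2*294*556 = 6 - 1*326928 = 6 - 326928 = -326922)
d(V, p) = 19 (d(V, p) = ½ - (-86 - 62)/8 = ½ - ⅛*(-148) = ½ + 37/2 = 19)
1/(d(Y(-2, 6), 290) + h) = 1/(19 - 326922) = 1/(-326903) = -1/326903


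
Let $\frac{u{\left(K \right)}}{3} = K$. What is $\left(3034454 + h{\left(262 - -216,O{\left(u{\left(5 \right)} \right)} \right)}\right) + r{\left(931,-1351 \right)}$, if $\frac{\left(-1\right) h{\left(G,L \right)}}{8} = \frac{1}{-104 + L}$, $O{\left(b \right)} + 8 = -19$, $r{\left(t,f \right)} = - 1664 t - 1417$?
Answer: $\frac{194384751}{131} \approx 1.4839 \cdot 10^{6}$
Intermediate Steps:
$r{\left(t,f \right)} = -1417 - 1664 t$
$u{\left(K \right)} = 3 K$
$O{\left(b \right)} = -27$ ($O{\left(b \right)} = -8 - 19 = -27$)
$h{\left(G,L \right)} = - \frac{8}{-104 + L}$
$\left(3034454 + h{\left(262 - -216,O{\left(u{\left(5 \right)} \right)} \right)}\right) + r{\left(931,-1351 \right)} = \left(3034454 - \frac{8}{-104 - 27}\right) - 1550601 = \left(3034454 - \frac{8}{-131}\right) - 1550601 = \left(3034454 - - \frac{8}{131}\right) - 1550601 = \left(3034454 + \frac{8}{131}\right) - 1550601 = \frac{397513482}{131} - 1550601 = \frac{194384751}{131}$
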